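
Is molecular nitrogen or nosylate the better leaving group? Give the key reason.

molecular nitrogen

molecular nitrogen is the better leaving group.
N₂ is the ultimate leaving group — it departs as an exceptionally stable neutral molecule, whereas nosylate (pKₐ(p-O₂NC₆H₄SO₃H) ≈ -3.5) is far more basic.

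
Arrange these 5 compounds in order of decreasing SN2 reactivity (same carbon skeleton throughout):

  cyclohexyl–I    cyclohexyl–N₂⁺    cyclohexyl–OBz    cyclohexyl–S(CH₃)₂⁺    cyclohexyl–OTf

cyclohexyl–N₂⁺ > cyclohexyl–OTf > cyclohexyl–I > cyclohexyl–S(CH₃)₂⁺ > cyclohexyl–OBz

The skeletons are identical, so relative rate is governed entirely by leaving-group ability.
Rank by basicity of the departing species: weakest base leaves most easily.
cyclohexyl–N₂⁺ loses N₂: no meaningful conjugate acid; N₂ departs as an exceptionally stable neutral molecule
cyclohexyl–OTf loses OTf⁻: pKₐ(CF₃SO₃H (triflic acid)) ≈ -14
cyclohexyl–I loses I⁻: pKₐ(HI) ≈ -10
cyclohexyl–S(CH₃)₂⁺ loses SR'₂: pKₐ(R'₂SH⁺) ≈ -7
cyclohexyl–OBz loses PhCOO⁻: pKₐ(C₆H₅COOH) ≈ 4.2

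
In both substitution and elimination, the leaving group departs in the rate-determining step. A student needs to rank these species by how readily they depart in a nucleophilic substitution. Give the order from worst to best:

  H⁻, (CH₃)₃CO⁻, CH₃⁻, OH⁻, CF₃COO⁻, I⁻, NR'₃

CH₃⁻ < H⁻ < (CH₃)₃CO⁻ < OH⁻ < NR'₃ < CF₃COO⁻ < I⁻

The more stable X⁻ (or X) is on its own — i.e. the weaker a base it is — the better a leaving group it makes.
I⁻: pKₐ(HI) ≈ -10
CF₃COO⁻: pKₐ(CF₃COOH) ≈ 0.2
NR'₃: pKₐ(R'₃NH⁺) ≈ 10.7 — neutral but still a fairly strong base; Hofmann-elimination LG
OH⁻: pKₐ(H₂O) ≈ 15.7
(CH₃)₃CO⁻: pKₐ(t-BuOH) ≈ 18 — bulky, strongly basic alkoxide
H⁻: pKₐ(H₂) ≈ 36
CH₃⁻: pKₐ(CH₄) ≈ 48 — unstabilised carbanion; the worst conceivable leaving group
The question asks for worst first, so the sequence is read in increasing leaving-group ability.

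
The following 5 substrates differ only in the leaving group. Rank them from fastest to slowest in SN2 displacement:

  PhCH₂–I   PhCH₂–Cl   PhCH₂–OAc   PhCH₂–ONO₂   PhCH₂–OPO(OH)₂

PhCH₂–I > PhCH₂–Cl > PhCH₂–ONO₂ > PhCH₂–OPO(OH)₂ > PhCH₂–OAc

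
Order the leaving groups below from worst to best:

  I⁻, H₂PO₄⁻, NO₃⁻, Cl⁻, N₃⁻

N₃⁻ < H₂PO₄⁻ < NO₃⁻ < Cl⁻ < I⁻

Rank by basicity of the departing species: weakest base leaves most easily.
I⁻: pKₐ(HI) ≈ -10 — large, highly polarisable; very weak base
Cl⁻: pKₐ(HCl) ≈ -7
NO₃⁻: pKₐ(HNO₃) ≈ -1.3 — resonance-delocalised over three oxygens
H₂PO₄⁻: pKₐ(H₃PO₄) ≈ 2.1 — moderate base; biological leaving group after further activation
N₃⁻: pKₐ(HN₃) ≈ 4.7 — linear, resonance-stabilised
Reversing gives the worst-to-best order requested.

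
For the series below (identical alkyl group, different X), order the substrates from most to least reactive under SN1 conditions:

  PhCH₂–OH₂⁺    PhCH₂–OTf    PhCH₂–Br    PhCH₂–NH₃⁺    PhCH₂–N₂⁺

With the same alkyl group throughout, only the leaving group differentiates the rates.
The more stable X⁻ (or X) is on its own — i.e. the weaker a base it is — the better a leaving group it makes.
PhCH₂–N₂⁺ loses N₂: no meaningful conjugate acid; N₂ departs as an exceptionally stable neutral molecule
PhCH₂–OTf loses OTf⁻: pKₐ(CF₃SO₃H (triflic acid)) ≈ -14
PhCH₂–Br loses Br⁻: pKₐ(HBr) ≈ -9
PhCH₂–OH₂⁺ loses H₂O: pKₐ(H₃O⁺) ≈ -1.7
PhCH₂–NH₃⁺ loses NH₃: pKₐ(NH₄⁺) ≈ 9.2

PhCH₂–N₂⁺ > PhCH₂–OTf > PhCH₂–Br > PhCH₂–OH₂⁺ > PhCH₂–NH₃⁺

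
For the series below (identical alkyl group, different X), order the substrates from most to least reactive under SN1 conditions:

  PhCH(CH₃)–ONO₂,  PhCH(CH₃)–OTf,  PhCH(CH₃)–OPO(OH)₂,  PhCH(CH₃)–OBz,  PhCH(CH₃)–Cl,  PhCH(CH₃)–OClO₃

Same R in every case — rank the leaving groups.
Rank by basicity of the departing species: weakest base leaves most easily.
PhCH(CH₃)–OTf loses OTf⁻: pKₐ(CF₃SO₃H (triflic acid)) ≈ -14
PhCH(CH₃)–OClO₃ loses ClO₄⁻: pKₐ(HClO₄) ≈ -10
PhCH(CH₃)–Cl loses Cl⁻: pKₐ(HCl) ≈ -7
PhCH(CH₃)–ONO₂ loses NO₃⁻: pKₐ(HNO₃) ≈ -1.3
PhCH(CH₃)–OPO(OH)₂ loses H₂PO₄⁻: pKₐ(H₃PO₄) ≈ 2.1
PhCH(CH₃)–OBz loses PhCOO⁻: pKₐ(C₆H₅COOH) ≈ 4.2

PhCH(CH₃)–OTf > PhCH(CH₃)–OClO₃ > PhCH(CH₃)–Cl > PhCH(CH₃)–ONO₂ > PhCH(CH₃)–OPO(OH)₂ > PhCH(CH₃)–OBz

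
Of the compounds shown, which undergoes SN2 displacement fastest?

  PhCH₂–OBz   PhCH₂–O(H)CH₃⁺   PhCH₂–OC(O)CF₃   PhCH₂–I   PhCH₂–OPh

PhCH₂–I

Identical carbon frameworks mean the comparison reduces to leaving-group quality.
The more stable X⁻ (or X) is on its own — i.e. the weaker a base it is — the better a leaving group it makes.
PhCH₂–I loses I⁻: pKₐ(HI) ≈ -10
PhCH₂–O(H)CH₃⁺ loses R'OH: pKₐ(R'OH₂⁺) ≈ -2.4
PhCH₂–OC(O)CF₃ loses CF₃COO⁻: pKₐ(CF₃COOH) ≈ 0.2
PhCH₂–OBz loses PhCOO⁻: pKₐ(C₆H₅COOH) ≈ 4.2
PhCH₂–OPh loses PhO⁻: pKₐ(C₆H₅OH (phenol)) ≈ 10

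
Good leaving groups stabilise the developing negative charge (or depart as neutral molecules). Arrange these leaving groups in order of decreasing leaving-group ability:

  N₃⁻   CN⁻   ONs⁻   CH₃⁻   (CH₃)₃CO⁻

ONs⁻ > N₃⁻ > CN⁻ > (CH₃)₃CO⁻ > CH₃⁻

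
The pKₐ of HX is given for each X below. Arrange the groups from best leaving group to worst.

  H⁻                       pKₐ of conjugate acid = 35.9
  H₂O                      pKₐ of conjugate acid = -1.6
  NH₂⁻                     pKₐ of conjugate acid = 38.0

Lower conjugate-acid pKₐ ⇒ weaker base ⇒ better leaving group.
Sorting by the given values: H₂O (-1.6), H⁻ (35.9), NH₂⁻ (38.0).

H₂O > H⁻ > NH₂⁻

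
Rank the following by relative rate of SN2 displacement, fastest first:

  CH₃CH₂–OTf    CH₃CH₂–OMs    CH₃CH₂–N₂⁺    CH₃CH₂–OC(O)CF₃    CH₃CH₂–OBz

Identical carbon frameworks mean the comparison reduces to leaving-group quality.
The more stable X⁻ (or X) is on its own — i.e. the weaker a base it is — the better a leaving group it makes.
CH₃CH₂–N₂⁺ loses N₂: no meaningful conjugate acid; N₂ departs as an exceptionally stable neutral molecule
CH₃CH₂–OTf loses OTf⁻: pKₐ(CF₃SO₃H (triflic acid)) ≈ -14
CH₃CH₂–OMs loses OMs⁻: pKₐ(CH₃SO₃H (MsOH)) ≈ -1.9
CH₃CH₂–OC(O)CF₃ loses CF₃COO⁻: pKₐ(CF₃COOH) ≈ 0.2
CH₃CH₂–OBz loses PhCOO⁻: pKₐ(C₆H₅COOH) ≈ 4.2

CH₃CH₂–N₂⁺ > CH₃CH₂–OTf > CH₃CH₂–OMs > CH₃CH₂–OC(O)CF₃ > CH₃CH₂–OBz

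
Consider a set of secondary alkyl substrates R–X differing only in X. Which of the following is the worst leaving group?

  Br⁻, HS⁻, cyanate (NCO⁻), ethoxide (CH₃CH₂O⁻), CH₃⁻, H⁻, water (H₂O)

CH₃⁻

Rank by basicity of the departing species: weakest base leaves most easily.
Br⁻: pKₐ(HBr) ≈ -9
water (H₂O): pKₐ(H₃O⁺) ≈ -1.7
cyanate (NCO⁻): pKₐ(HOCN) ≈ 3.5
HS⁻: pKₐ(H₂S) ≈ 7
ethoxide (CH₃CH₂O⁻): pKₐ(CH₃CH₂OH) ≈ 16
H⁻: pKₐ(H₂) ≈ 36
CH₃⁻: pKₐ(CH₄) ≈ 48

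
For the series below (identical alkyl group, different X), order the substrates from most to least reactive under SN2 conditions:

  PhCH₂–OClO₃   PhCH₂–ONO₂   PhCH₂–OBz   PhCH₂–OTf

With the same alkyl group throughout, only the leaving group differentiates the rates.
A good leaving group is a weak base: the lower the pKₐ of its conjugate acid, the more readily it departs.
PhCH₂–OTf loses OTf⁻: pKₐ(CF₃SO₃H (triflic acid)) ≈ -14
PhCH₂–OClO₃ loses ClO₄⁻: pKₐ(HClO₄) ≈ -10
PhCH₂–ONO₂ loses NO₃⁻: pKₐ(HNO₃) ≈ -1.3
PhCH₂–OBz loses PhCOO⁻: pKₐ(C₆H₅COOH) ≈ 4.2

PhCH₂–OTf > PhCH₂–OClO₃ > PhCH₂–ONO₂ > PhCH₂–OBz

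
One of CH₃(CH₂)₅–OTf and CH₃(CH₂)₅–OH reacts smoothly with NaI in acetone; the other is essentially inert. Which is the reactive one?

CH₃(CH₂)₅–OTf

From CH₃(CH₂)₅–OH the departing group would be OH⁻ (pKₐ(H₂O) ≈ 15.7). Strong base; essentially never leaves without prior activation.
From CH₃(CH₂)₅–OTf the leaving group is OTf⁻ (pKₐ(CF₃SO₃H (triflic acid)) ≈ -14). Charge spread over three oxygens and a CF₃ group; the premier leaving group in synthesis.
(In practice CH₃(CH₂)₅–OTf is made from CH₃(CH₂)₅–OH by treatment with Tf₂O / 2,6-lutidine, converting the hydroxyl into a triflate.)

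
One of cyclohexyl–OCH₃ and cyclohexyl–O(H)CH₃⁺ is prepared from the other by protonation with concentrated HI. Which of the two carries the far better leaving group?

cyclohexyl–O(H)CH₃⁺

From cyclohexyl–OCH₃ the departing group would be CH₃O⁻ (pKₐ(CH₃OH) ≈ 15.5). Strong base; alkoxides do not leave unassisted.
From cyclohexyl–O(H)CH₃⁺ the leaving group is R'OH (pKₐ(R'OH₂⁺) ≈ -2.4). Neutral; leaves from a protonated ether (an oxonium ion, R–O(H)R'⁺).
Protonation with concentrated HI works by allowing neutral methanol, rather than methoxide, to depart, making cyclohexyl–O(H)CH₃⁺ enormously more reactive.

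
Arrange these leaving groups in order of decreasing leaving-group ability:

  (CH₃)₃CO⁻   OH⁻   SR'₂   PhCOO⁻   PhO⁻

SR'₂: pKₐ(R'₂SH⁺) ≈ -7
PhCOO⁻: pKₐ(C₆H₅COOH) ≈ 4.2
PhO⁻: pKₐ(C₆H₅OH (phenol)) ≈ 10
OH⁻: pKₐ(H₂O) ≈ 15.7
(CH₃)₃CO⁻: pKₐ(t-BuOH) ≈ 18

SR'₂ > PhCOO⁻ > PhO⁻ > OH⁻ > (CH₃)₃CO⁻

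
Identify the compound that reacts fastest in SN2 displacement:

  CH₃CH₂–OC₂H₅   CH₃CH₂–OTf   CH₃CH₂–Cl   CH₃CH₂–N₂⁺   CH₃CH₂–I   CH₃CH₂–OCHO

CH₃CH₂–N₂⁺

With the same alkyl group throughout, only the leaving group differentiates the rates.
Leaving-group ability tracks the stability of the departed species; conjugate-acid pKₐ is the usual yardstick (lower pKₐ → better LG).
CH₃CH₂–N₂⁺ loses N₂: no meaningful conjugate acid; N₂ departs as an exceptionally stable neutral molecule
CH₃CH₂–OTf loses OTf⁻: pKₐ(CF₃SO₃H (triflic acid)) ≈ -14
CH₃CH₂–I loses I⁻: pKₐ(HI) ≈ -10
CH₃CH₂–Cl loses Cl⁻: pKₐ(HCl) ≈ -7
CH₃CH₂–OCHO loses HCOO⁻: pKₐ(HCOOH) ≈ 3.8
CH₃CH₂–OC₂H₅ loses CH₃CH₂O⁻: pKₐ(CH₃CH₂OH) ≈ 16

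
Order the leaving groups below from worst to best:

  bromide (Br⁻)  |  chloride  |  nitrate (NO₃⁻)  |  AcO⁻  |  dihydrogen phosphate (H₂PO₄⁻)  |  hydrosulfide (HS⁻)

hydrosulfide (HS⁻) < AcO⁻ < dihydrogen phosphate (H₂PO₄⁻) < nitrate (NO₃⁻) < chloride < bromide (Br⁻)

The more stable X⁻ (or X) is on its own — i.e. the weaker a base it is — the better a leaving group it makes.
bromide (Br⁻): pKₐ(HBr) ≈ -9 — weak base; good leaving group
chloride: pKₐ(HCl) ≈ -7 — moderately weak base
nitrate (NO₃⁻): pKₐ(HNO₃) ≈ -1.3
dihydrogen phosphate (H₂PO₄⁻): pKₐ(H₃PO₄) ≈ 2.1 — moderate base; biological leaving group after further activation
AcO⁻: pKₐ(CH₃COOH) ≈ 4.8 — resonance-stabilised but still a weak base
hydrosulfide (HS⁻): pKₐ(H₂S) ≈ 7 — larger and more polarisable than the oxygen analogue
Listed from poorest to best leaving group as asked.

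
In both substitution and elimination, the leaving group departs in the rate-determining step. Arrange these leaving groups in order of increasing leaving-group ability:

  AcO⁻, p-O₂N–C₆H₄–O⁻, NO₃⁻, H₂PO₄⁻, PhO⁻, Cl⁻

PhO⁻ < p-O₂N–C₆H₄–O⁻ < AcO⁻ < H₂PO₄⁻ < NO₃⁻ < Cl⁻

Rank by basicity of the departing species: weakest base leaves most easily.
Cl⁻: pKₐ(HCl) ≈ -7 — moderately weak base
NO₃⁻: pKₐ(HNO₃) ≈ -1.3
H₂PO₄⁻: pKₐ(H₃PO₄) ≈ 2.1
AcO⁻: pKₐ(CH₃COOH) ≈ 4.8 — resonance-stabilised but still a weak base
p-O₂N–C₆H₄–O⁻: pKₐ(p-nitrophenol) ≈ 7.2 — nitro group delocalises the charge; the classic chromogenic LG
PhO⁻: pKₐ(C₆H₅OH (phenol)) ≈ 10
The question asks for worst first, so the sequence is read in increasing leaving-group ability.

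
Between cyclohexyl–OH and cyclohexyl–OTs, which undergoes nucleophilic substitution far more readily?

From cyclohexyl–OH the departing group would be OH⁻ (pKₐ(H₂O) ≈ 15.7). Strong base; essentially never leaves without prior activation.
From cyclohexyl–OTs the leaving group is OTs⁻ (pKₐ(p-CH₃C₆H₄SO₃H (TsOH)) ≈ -2.8). Resonance-delocalised arenesulfonate.
(In practice cyclohexyl–OTs is made from cyclohexyl–OH by treatment with TsCl / pyridine, converting the hydroxyl into a tosylate.)

cyclohexyl–OTs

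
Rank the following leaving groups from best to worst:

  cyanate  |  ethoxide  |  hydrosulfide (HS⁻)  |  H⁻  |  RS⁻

Leaving-group ability tracks the stability of the departed species; conjugate-acid pKₐ is the usual yardstick (lower pKₐ → better LG).
cyanate: pKₐ(HOCN) ≈ 3.5 — resonance between N and O
hydrosulfide (HS⁻): pKₐ(H₂S) ≈ 7 — larger and more polarisable than the oxygen analogue
RS⁻: pKₐ(RSH (a thiol)) ≈ 10.5 — moderately basic; rarely leaves without activation
ethoxide: pKₐ(CH₃CH₂OH) ≈ 16 — strong base; alkoxides do not leave unassisted
H⁻: pKₐ(H₂) ≈ 36

cyanate > hydrosulfide (HS⁻) > RS⁻ > ethoxide > H⁻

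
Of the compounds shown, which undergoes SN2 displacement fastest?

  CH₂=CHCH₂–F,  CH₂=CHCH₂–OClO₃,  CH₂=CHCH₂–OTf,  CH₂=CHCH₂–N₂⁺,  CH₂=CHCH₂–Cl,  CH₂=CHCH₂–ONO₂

CH₂=CHCH₂–N₂⁺

The skeletons are identical, so relative rate is governed entirely by leaving-group ability.
Leaving-group ability tracks the stability of the departed species; conjugate-acid pKₐ is the usual yardstick (lower pKₐ → better LG).
CH₂=CHCH₂–N₂⁺ loses N₂: no meaningful conjugate acid; N₂ departs as an exceptionally stable neutral molecule
CH₂=CHCH₂–OTf loses OTf⁻: pKₐ(CF₃SO₃H (triflic acid)) ≈ -14
CH₂=CHCH₂–OClO₃ loses ClO₄⁻: pKₐ(HClO₄) ≈ -10
CH₂=CHCH₂–Cl loses Cl⁻: pKₐ(HCl) ≈ -7
CH₂=CHCH₂–ONO₂ loses NO₃⁻: pKₐ(HNO₃) ≈ -1.3
CH₂=CHCH₂–F loses F⁻: pKₐ(HF) ≈ 3.2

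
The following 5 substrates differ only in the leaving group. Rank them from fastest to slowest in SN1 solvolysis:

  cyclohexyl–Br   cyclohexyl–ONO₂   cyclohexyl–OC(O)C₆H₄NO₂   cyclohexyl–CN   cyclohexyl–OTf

Identical carbon frameworks mean the comparison reduces to leaving-group quality.
Leaving-group ability tracks the stability of the departed species; conjugate-acid pKₐ is the usual yardstick (lower pKₐ → better LG).
cyclohexyl–OTf loses OTf⁻: pKₐ(CF₃SO₃H (triflic acid)) ≈ -14
cyclohexyl–Br loses Br⁻: pKₐ(HBr) ≈ -9
cyclohexyl–ONO₂ loses NO₃⁻: pKₐ(HNO₃) ≈ -1.3
cyclohexyl–OC(O)C₆H₄NO₂ loses p-O₂N–C₆H₄–COO⁻: pKₐ(p-nitrobenzoic acid) ≈ 3.4
cyclohexyl–CN loses CN⁻: pKₐ(HCN) ≈ 9.2

cyclohexyl–OTf > cyclohexyl–Br > cyclohexyl–ONO₂ > cyclohexyl–OC(O)C₆H₄NO₂ > cyclohexyl–CN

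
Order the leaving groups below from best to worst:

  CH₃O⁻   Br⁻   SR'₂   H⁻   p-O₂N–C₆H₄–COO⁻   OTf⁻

The more stable X⁻ (or X) is on its own — i.e. the weaker a base it is — the better a leaving group it makes.
OTf⁻: pKₐ(CF₃SO₃H (triflic acid)) ≈ -14 — charge spread over three oxygens and a CF₃ group; the premier leaving group in synthesis
Br⁻: pKₐ(HBr) ≈ -9
SR'₂: pKₐ(R'₂SH⁺) ≈ -7
p-O₂N–C₆H₄–COO⁻: pKₐ(p-nitrobenzoic acid) ≈ 3.4 — electron-withdrawing nitro group stabilises the carboxylate
CH₃O⁻: pKₐ(CH₃OH) ≈ 15.5
H⁻: pKₐ(H₂) ≈ 36 — extremely strong base; leaves only in special hydride-transfer contexts

OTf⁻ > Br⁻ > SR'₂ > p-O₂N–C₆H₄–COO⁻ > CH₃O⁻ > H⁻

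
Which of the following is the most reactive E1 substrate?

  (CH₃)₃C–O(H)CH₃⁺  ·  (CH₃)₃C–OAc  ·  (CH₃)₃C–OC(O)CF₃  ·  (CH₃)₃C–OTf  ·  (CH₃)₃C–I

(CH₃)₃C–OTf

Identical carbon frameworks mean the comparison reduces to leaving-group quality.
Leaving-group ability tracks the stability of the departed species; conjugate-acid pKₐ is the usual yardstick (lower pKₐ → better LG).
(CH₃)₃C–OTf loses OTf⁻: pKₐ(CF₃SO₃H (triflic acid)) ≈ -14
(CH₃)₃C–I loses I⁻: pKₐ(HI) ≈ -10
(CH₃)₃C–O(H)CH₃⁺ loses R'OH: pKₐ(R'OH₂⁺) ≈ -2.4
(CH₃)₃C–OC(O)CF₃ loses CF₃COO⁻: pKₐ(CF₃COOH) ≈ 0.2
(CH₃)₃C–OAc loses AcO⁻: pKₐ(CH₃COOH) ≈ 4.8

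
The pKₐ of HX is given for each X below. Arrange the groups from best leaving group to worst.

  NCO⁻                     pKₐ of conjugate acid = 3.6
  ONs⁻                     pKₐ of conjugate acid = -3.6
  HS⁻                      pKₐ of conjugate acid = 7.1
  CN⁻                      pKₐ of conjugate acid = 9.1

Lower conjugate-acid pKₐ ⇒ weaker base ⇒ better leaving group.
Sorting by the given values: ONs⁻ (-3.6), NCO⁻ (3.6), HS⁻ (7.1), CN⁻ (9.1).

ONs⁻ > NCO⁻ > HS⁻ > CN⁻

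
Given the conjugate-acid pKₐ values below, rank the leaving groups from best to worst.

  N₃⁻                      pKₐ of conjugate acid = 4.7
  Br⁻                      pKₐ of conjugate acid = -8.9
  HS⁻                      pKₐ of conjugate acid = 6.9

Br⁻ > N₃⁻ > HS⁻

Lower conjugate-acid pKₐ ⇒ weaker base ⇒ better leaving group.
Sorting by the given values: Br⁻ (-8.9), N₃⁻ (4.7), HS⁻ (6.9).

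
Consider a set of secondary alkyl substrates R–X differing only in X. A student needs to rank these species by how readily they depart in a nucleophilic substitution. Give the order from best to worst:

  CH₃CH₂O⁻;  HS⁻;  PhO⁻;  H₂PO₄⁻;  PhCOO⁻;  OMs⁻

Leaving-group ability tracks the stability of the departed species; conjugate-acid pKₐ is the usual yardstick (lower pKₐ → better LG).
OMs⁻: pKₐ(CH₃SO₃H (MsOH)) ≈ -1.9
H₂PO₄⁻: pKₐ(H₃PO₄) ≈ 2.1
PhCOO⁻: pKₐ(C₆H₅COOH) ≈ 4.2
HS⁻: pKₐ(H₂S) ≈ 7
PhO⁻: pKₐ(C₆H₅OH (phenol)) ≈ 10
CH₃CH₂O⁻: pKₐ(CH₃CH₂OH) ≈ 16

OMs⁻ > H₂PO₄⁻ > PhCOO⁻ > HS⁻ > PhO⁻ > CH₃CH₂O⁻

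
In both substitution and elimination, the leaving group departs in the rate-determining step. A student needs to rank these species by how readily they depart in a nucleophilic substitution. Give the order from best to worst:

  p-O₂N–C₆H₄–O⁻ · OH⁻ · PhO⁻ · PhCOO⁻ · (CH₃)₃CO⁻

PhCOO⁻ > p-O₂N–C₆H₄–O⁻ > PhO⁻ > OH⁻ > (CH₃)₃CO⁻

PhCOO⁻: pKₐ(C₆H₅COOH) ≈ 4.2
p-O₂N–C₆H₄–O⁻: pKₐ(p-nitrophenol) ≈ 7.2 — nitro group delocalises the charge; the classic chromogenic LG
PhO⁻: pKₐ(C₆H₅OH (phenol)) ≈ 10
OH⁻: pKₐ(H₂O) ≈ 15.7 — strong base; essentially never leaves without prior activation
(CH₃)₃CO⁻: pKₐ(t-BuOH) ≈ 18 — bulky, strongly basic alkoxide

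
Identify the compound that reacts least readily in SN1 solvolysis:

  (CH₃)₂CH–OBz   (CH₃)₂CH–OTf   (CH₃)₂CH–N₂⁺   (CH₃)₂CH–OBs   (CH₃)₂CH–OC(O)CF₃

(CH₃)₂CH–OBz

Identical carbon frameworks mean the comparison reduces to leaving-group quality.
The more stable X⁻ (or X) is on its own — i.e. the weaker a base it is — the better a leaving group it makes.
(CH₃)₂CH–N₂⁺ loses N₂: no meaningful conjugate acid; N₂ departs as an exceptionally stable neutral molecule
(CH₃)₂CH–OTf loses OTf⁻: pKₐ(CF₃SO₃H (triflic acid)) ≈ -14
(CH₃)₂CH–OBs loses OBs⁻: pKₐ(p-BrC₆H₄SO₃H) ≈ -2.8
(CH₃)₂CH–OC(O)CF₃ loses CF₃COO⁻: pKₐ(CF₃COOH) ≈ 0.2
(CH₃)₂CH–OBz loses PhCOO⁻: pKₐ(C₆H₅COOH) ≈ 4.2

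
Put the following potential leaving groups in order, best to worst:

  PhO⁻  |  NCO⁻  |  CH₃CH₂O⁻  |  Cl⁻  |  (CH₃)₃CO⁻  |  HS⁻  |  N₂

N₂: no meaningful conjugate acid; N₂ departs as an exceptionally stable neutral molecule
Cl⁻: pKₐ(HCl) ≈ -7
NCO⁻: pKₐ(HOCN) ≈ 3.5
HS⁻: pKₐ(H₂S) ≈ 7
PhO⁻: pKₐ(C₆H₅OH (phenol)) ≈ 10
CH₃CH₂O⁻: pKₐ(CH₃CH₂OH) ≈ 16
(CH₃)₃CO⁻: pKₐ(t-BuOH) ≈ 18

N₂ > Cl⁻ > NCO⁻ > HS⁻ > PhO⁻ > CH₃CH₂O⁻ > (CH₃)₃CO⁻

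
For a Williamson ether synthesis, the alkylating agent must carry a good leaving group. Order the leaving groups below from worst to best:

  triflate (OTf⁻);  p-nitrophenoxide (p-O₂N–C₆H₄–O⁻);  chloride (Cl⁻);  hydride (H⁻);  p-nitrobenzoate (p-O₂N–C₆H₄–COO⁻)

hydride (H⁻) < p-nitrophenoxide (p-O₂N–C₆H₄–O⁻) < p-nitrobenzoate (p-O₂N–C₆H₄–COO⁻) < chloride (Cl⁻) < triflate (OTf⁻)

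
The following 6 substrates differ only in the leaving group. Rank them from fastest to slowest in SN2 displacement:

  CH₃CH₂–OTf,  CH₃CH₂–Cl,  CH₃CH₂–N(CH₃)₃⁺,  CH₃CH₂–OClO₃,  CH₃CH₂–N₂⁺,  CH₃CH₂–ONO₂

Identical carbon frameworks mean the comparison reduces to leaving-group quality.
The more stable X⁻ (or X) is on its own — i.e. the weaker a base it is — the better a leaving group it makes.
CH₃CH₂–N₂⁺ loses N₂: no meaningful conjugate acid; N₂ departs as an exceptionally stable neutral molecule
CH₃CH₂–OTf loses OTf⁻: pKₐ(CF₃SO₃H (triflic acid)) ≈ -14
CH₃CH₂–OClO₃ loses ClO₄⁻: pKₐ(HClO₄) ≈ -10
CH₃CH₂–Cl loses Cl⁻: pKₐ(HCl) ≈ -7
CH₃CH₂–ONO₂ loses NO₃⁻: pKₐ(HNO₃) ≈ -1.3
CH₃CH₂–N(CH₃)₃⁺ loses NR'₃: pKₐ(R'₃NH⁺) ≈ 10.7

CH₃CH₂–N₂⁺ > CH₃CH₂–OTf > CH₃CH₂–OClO₃ > CH₃CH₂–Cl > CH₃CH₂–ONO₂ > CH₃CH₂–N(CH₃)₃⁺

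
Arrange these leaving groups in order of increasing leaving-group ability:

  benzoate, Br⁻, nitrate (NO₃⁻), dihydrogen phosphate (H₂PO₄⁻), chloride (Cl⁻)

benzoate < dihydrogen phosphate (H₂PO₄⁻) < nitrate (NO₃⁻) < chloride (Cl⁻) < Br⁻

Br⁻: pKₐ(HBr) ≈ -9
chloride (Cl⁻): pKₐ(HCl) ≈ -7
nitrate (NO₃⁻): pKₐ(HNO₃) ≈ -1.3
dihydrogen phosphate (H₂PO₄⁻): pKₐ(H₃PO₄) ≈ 2.1
benzoate: pKₐ(C₆H₅COOH) ≈ 4.2
Reversing gives the worst-to-best order requested.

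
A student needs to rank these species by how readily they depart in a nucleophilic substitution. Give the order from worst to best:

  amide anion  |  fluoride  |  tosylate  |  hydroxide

Rank by basicity of the departing species: weakest base leaves most easily.
tosylate: pKₐ(p-CH₃C₆H₄SO₃H (TsOH)) ≈ -2.8
fluoride: pKₐ(HF) ≈ 3.2
hydroxide: pKₐ(H₂O) ≈ 15.7
amide anion: pKₐ(NH₃) ≈ 38
The question asks for worst first, so the sequence is read in increasing leaving-group ability.

amide anion < hydroxide < fluoride < tosylate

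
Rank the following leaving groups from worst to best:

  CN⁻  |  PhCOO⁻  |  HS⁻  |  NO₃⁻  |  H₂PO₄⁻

A good leaving group is a weak base: the lower the pKₐ of its conjugate acid, the more readily it departs.
NO₃⁻: pKₐ(HNO₃) ≈ -1.3
H₂PO₄⁻: pKₐ(H₃PO₄) ≈ 2.1
PhCOO⁻: pKₐ(C₆H₅COOH) ≈ 4.2
HS⁻: pKₐ(H₂S) ≈ 7
CN⁻: pKₐ(HCN) ≈ 9.2
The question asks for worst first, so the sequence is read in increasing leaving-group ability.

CN⁻ < HS⁻ < PhCOO⁻ < H₂PO₄⁻ < NO₃⁻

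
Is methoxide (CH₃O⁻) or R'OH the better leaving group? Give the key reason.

R'OH

R'OH is the better leaving group.
pKₐ(R'OH₂⁺) ≈ -2.4 versus pKₐ(CH₃OH) ≈ 15.5: R'OH is the much weaker base.
Neutral; leaves from a protonated ether (an oxonium ion, R–O(H)R'⁺).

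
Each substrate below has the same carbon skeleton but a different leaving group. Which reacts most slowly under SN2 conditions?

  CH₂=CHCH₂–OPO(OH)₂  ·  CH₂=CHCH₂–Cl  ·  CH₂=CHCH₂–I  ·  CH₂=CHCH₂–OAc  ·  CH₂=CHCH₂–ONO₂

CH₂=CHCH₂–OAc

The skeletons are identical, so relative rate is governed entirely by leaving-group ability.
The more stable X⁻ (or X) is on its own — i.e. the weaker a base it is — the better a leaving group it makes.
CH₂=CHCH₂–I loses I⁻: pKₐ(HI) ≈ -10
CH₂=CHCH₂–Cl loses Cl⁻: pKₐ(HCl) ≈ -7
CH₂=CHCH₂–ONO₂ loses NO₃⁻: pKₐ(HNO₃) ≈ -1.3
CH₂=CHCH₂–OPO(OH)₂ loses H₂PO₄⁻: pKₐ(H₃PO₄) ≈ 2.1
CH₂=CHCH₂–OAc loses AcO⁻: pKₐ(CH₃COOH) ≈ 4.8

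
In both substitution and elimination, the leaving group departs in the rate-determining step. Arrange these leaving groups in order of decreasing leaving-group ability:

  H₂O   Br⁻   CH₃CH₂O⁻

Br⁻ > H₂O > CH₃CH₂O⁻

Rank by basicity of the departing species: weakest base leaves most easily.
Br⁻: pKₐ(HBr) ≈ -9
H₂O: pKₐ(H₃O⁺) ≈ -1.7
CH₃CH₂O⁻: pKₐ(CH₃CH₂OH) ≈ 16 — strong base; alkoxides do not leave unassisted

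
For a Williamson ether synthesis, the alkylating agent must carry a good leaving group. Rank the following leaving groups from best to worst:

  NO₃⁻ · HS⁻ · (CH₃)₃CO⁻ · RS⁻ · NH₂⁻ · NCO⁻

A good leaving group is a weak base: the lower the pKₐ of its conjugate acid, the more readily it departs.
NO₃⁻: pKₐ(HNO₃) ≈ -1.3
NCO⁻: pKₐ(HOCN) ≈ 3.5 — resonance between N and O
HS⁻: pKₐ(H₂S) ≈ 7
RS⁻: pKₐ(RSH (a thiol)) ≈ 10.5 — moderately basic; rarely leaves without activation
(CH₃)₃CO⁻: pKₐ(t-BuOH) ≈ 18
NH₂⁻: pKₐ(NH₃) ≈ 38

NO₃⁻ > NCO⁻ > HS⁻ > RS⁻ > (CH₃)₃CO⁻ > NH₂⁻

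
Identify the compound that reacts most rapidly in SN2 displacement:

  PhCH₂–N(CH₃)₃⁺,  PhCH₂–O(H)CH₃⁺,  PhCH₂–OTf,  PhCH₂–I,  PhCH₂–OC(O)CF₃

PhCH₂–OTf

The skeletons are identical, so relative rate is governed entirely by leaving-group ability.
The more stable X⁻ (or X) is on its own — i.e. the weaker a base it is — the better a leaving group it makes.
PhCH₂–OTf loses OTf⁻: pKₐ(CF₃SO₃H (triflic acid)) ≈ -14
PhCH₂–I loses I⁻: pKₐ(HI) ≈ -10
PhCH₂–O(H)CH₃⁺ loses R'OH: pKₐ(R'OH₂⁺) ≈ -2.4
PhCH₂–OC(O)CF₃ loses CF₃COO⁻: pKₐ(CF₃COOH) ≈ 0.2
PhCH₂–N(CH₃)₃⁺ loses NR'₃: pKₐ(R'₃NH⁺) ≈ 10.7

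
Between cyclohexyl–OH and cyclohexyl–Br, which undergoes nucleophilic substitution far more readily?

From cyclohexyl–OH the departing group would be OH⁻ (pKₐ(H₂O) ≈ 15.7). Strong base; essentially never leaves without prior activation.
From cyclohexyl–Br the leaving group is Br⁻ (pKₐ(HBr) ≈ -9). Weak base; good leaving group.
(In practice cyclohexyl–Br is made from cyclohexyl–OH by treatment with PBr₃, replacing the hydroxyl with bromide.)

cyclohexyl–Br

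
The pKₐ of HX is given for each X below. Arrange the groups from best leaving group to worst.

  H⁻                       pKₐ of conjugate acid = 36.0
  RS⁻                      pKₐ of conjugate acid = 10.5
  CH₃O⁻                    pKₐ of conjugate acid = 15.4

RS⁻ > CH₃O⁻ > H⁻

Lower conjugate-acid pKₐ ⇒ weaker base ⇒ better leaving group.
Sorting by the given values: RS⁻ (10.5), CH₃O⁻ (15.4), H⁻ (36.0).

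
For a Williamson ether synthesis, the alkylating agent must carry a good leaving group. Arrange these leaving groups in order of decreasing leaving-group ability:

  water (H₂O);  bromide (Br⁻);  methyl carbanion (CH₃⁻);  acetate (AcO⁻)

Rank by basicity of the departing species: weakest base leaves most easily.
bromide (Br⁻): pKₐ(HBr) ≈ -9
water (H₂O): pKₐ(H₃O⁺) ≈ -1.7
acetate (AcO⁻): pKₐ(CH₃COOH) ≈ 4.8
methyl carbanion (CH₃⁻): pKₐ(CH₄) ≈ 48

bromide (Br⁻) > water (H₂O) > acetate (AcO⁻) > methyl carbanion (CH₃⁻)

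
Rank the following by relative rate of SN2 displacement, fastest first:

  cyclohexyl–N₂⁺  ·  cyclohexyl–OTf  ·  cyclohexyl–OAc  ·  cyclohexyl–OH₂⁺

cyclohexyl–N₂⁺ > cyclohexyl–OTf > cyclohexyl–OH₂⁺ > cyclohexyl–OAc

The skeletons are identical, so relative rate is governed entirely by leaving-group ability.
The more stable X⁻ (or X) is on its own — i.e. the weaker a base it is — the better a leaving group it makes.
cyclohexyl–N₂⁺ loses N₂: no meaningful conjugate acid; N₂ departs as an exceptionally stable neutral molecule
cyclohexyl–OTf loses OTf⁻: pKₐ(CF₃SO₃H (triflic acid)) ≈ -14
cyclohexyl–OH₂⁺ loses H₂O: pKₐ(H₃O⁺) ≈ -1.7
cyclohexyl–OAc loses AcO⁻: pKₐ(CH₃COOH) ≈ 4.8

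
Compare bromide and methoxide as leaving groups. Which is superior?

bromide is the better leaving group.
pKₐ(HBr) ≈ -9 versus pKₐ(CH₃OH) ≈ 15.5: bromide is the much weaker base.
Weak base; good leaving group.

bromide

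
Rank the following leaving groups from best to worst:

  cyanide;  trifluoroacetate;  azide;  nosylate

nosylate > trifluoroacetate > azide > cyanide

The more stable X⁻ (or X) is on its own — i.e. the weaker a base it is — the better a leaving group it makes.
nosylate: pKₐ(p-O₂NC₆H₄SO₃H) ≈ -3.5 — p-nitro group further stabilises the sulfonate
trifluoroacetate: pKₐ(CF₃COOH) ≈ 0.2
azide: pKₐ(HN₃) ≈ 4.7
cyanide: pKₐ(HCN) ≈ 9.2 — sp carbon stabilises the charge somewhat, but still a poor LG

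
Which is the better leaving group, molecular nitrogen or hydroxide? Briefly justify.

molecular nitrogen

molecular nitrogen is the better leaving group.
N₂ is the ultimate leaving group — it departs as an exceptionally stable neutral molecule, whereas hydroxide (pKₐ(H₂O) ≈ 15.7) is far more basic.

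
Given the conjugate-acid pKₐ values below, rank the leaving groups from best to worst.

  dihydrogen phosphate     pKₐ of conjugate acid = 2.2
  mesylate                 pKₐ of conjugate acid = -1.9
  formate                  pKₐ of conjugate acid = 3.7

Lower conjugate-acid pKₐ ⇒ weaker base ⇒ better leaving group.
Sorting by the given values: mesylate (-1.9), dihydrogen phosphate (2.2), formate (3.7).

mesylate > dihydrogen phosphate > formate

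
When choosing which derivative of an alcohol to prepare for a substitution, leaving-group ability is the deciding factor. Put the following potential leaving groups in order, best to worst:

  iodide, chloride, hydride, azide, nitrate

A good leaving group is a weak base: the lower the pKₐ of its conjugate acid, the more readily it departs.
iodide: pKₐ(HI) ≈ -10
chloride: pKₐ(HCl) ≈ -7 — moderately weak base
nitrate: pKₐ(HNO₃) ≈ -1.3
azide: pKₐ(HN₃) ≈ 4.7 — linear, resonance-stabilised
hydride: pKₐ(H₂) ≈ 36 — extremely strong base; leaves only in special hydride-transfer contexts

iodide > chloride > nitrate > azide > hydride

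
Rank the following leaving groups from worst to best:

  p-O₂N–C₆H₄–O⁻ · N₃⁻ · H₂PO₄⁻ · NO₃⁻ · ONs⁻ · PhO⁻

PhO⁻ < p-O₂N–C₆H₄–O⁻ < N₃⁻ < H₂PO₄⁻ < NO₃⁻ < ONs⁻

A good leaving group is a weak base: the lower the pKₐ of its conjugate acid, the more readily it departs.
ONs⁻: pKₐ(p-O₂NC₆H₄SO₃H) ≈ -3.5 — p-nitro group further stabilises the sulfonate
NO₃⁻: pKₐ(HNO₃) ≈ -1.3 — resonance-delocalised over three oxygens
H₂PO₄⁻: pKₐ(H₃PO₄) ≈ 2.1
N₃⁻: pKₐ(HN₃) ≈ 4.7 — linear, resonance-stabilised
p-O₂N–C₆H₄–O⁻: pKₐ(p-nitrophenol) ≈ 7.2 — nitro group delocalises the charge; the classic chromogenic LG
PhO⁻: pKₐ(C₆H₅OH (phenol)) ≈ 10 — resonance into the ring helps, but still a poor LG
The question asks for worst first, so the sequence is read in increasing leaving-group ability.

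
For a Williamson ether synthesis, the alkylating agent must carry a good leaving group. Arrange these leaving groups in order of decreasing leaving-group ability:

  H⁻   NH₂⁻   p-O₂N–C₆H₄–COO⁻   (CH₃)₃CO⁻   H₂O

H₂O > p-O₂N–C₆H₄–COO⁻ > (CH₃)₃CO⁻ > H⁻ > NH₂⁻

The more stable X⁻ (or X) is on its own — i.e. the weaker a base it is — the better a leaving group it makes.
H₂O: pKₐ(H₃O⁺) ≈ -1.7 — neutral; leaves from a protonated alcohol (R–OH₂⁺)
p-O₂N–C₆H₄–COO⁻: pKₐ(p-nitrobenzoic acid) ≈ 3.4 — electron-withdrawing nitro group stabilises the carboxylate
(CH₃)₃CO⁻: pKₐ(t-BuOH) ≈ 18
H⁻: pKₐ(H₂) ≈ 36 — extremely strong base; leaves only in special hydride-transfer contexts
NH₂⁻: pKₐ(NH₃) ≈ 38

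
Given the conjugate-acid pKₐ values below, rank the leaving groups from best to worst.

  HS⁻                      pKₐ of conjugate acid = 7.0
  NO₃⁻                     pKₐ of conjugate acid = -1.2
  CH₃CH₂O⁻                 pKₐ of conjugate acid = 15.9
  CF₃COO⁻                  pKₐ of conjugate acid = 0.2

NO₃⁻ > CF₃COO⁻ > HS⁻ > CH₃CH₂O⁻

Lower conjugate-acid pKₐ ⇒ weaker base ⇒ better leaving group.
Sorting by the given values: NO₃⁻ (-1.2), CF₃COO⁻ (0.2), HS⁻ (7.0), CH₃CH₂O⁻ (15.9).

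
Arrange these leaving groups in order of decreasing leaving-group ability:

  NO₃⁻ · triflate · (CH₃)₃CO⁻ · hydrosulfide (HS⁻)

triflate > NO₃⁻ > hydrosulfide (HS⁻) > (CH₃)₃CO⁻

A good leaving group is a weak base: the lower the pKₐ of its conjugate acid, the more readily it departs.
triflate: pKₐ(CF₃SO₃H (triflic acid)) ≈ -14 — charge spread over three oxygens and a CF₃ group; the premier leaving group in synthesis
NO₃⁻: pKₐ(HNO₃) ≈ -1.3 — resonance-delocalised over three oxygens
hydrosulfide (HS⁻): pKₐ(H₂S) ≈ 7 — larger and more polarisable than the oxygen analogue
(CH₃)₃CO⁻: pKₐ(t-BuOH) ≈ 18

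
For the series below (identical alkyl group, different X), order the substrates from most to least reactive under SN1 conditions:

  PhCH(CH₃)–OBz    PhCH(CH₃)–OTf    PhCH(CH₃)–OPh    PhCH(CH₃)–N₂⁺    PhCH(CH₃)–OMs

The skeletons are identical, so relative rate is governed entirely by leaving-group ability.
A good leaving group is a weak base: the lower the pKₐ of its conjugate acid, the more readily it departs.
PhCH(CH₃)–N₂⁺ loses N₂: no meaningful conjugate acid; N₂ departs as an exceptionally stable neutral molecule
PhCH(CH₃)–OTf loses OTf⁻: pKₐ(CF₃SO₃H (triflic acid)) ≈ -14
PhCH(CH₃)–OMs loses OMs⁻: pKₐ(CH₃SO₃H (MsOH)) ≈ -1.9
PhCH(CH₃)–OBz loses PhCOO⁻: pKₐ(C₆H₅COOH) ≈ 4.2
PhCH(CH₃)–OPh loses PhO⁻: pKₐ(C₆H₅OH (phenol)) ≈ 10

PhCH(CH₃)–N₂⁺ > PhCH(CH₃)–OTf > PhCH(CH₃)–OMs > PhCH(CH₃)–OBz > PhCH(CH₃)–OPh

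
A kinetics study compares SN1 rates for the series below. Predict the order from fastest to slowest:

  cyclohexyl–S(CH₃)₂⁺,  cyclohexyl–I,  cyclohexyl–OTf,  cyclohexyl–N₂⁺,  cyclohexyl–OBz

cyclohexyl–N₂⁺ > cyclohexyl–OTf > cyclohexyl–I > cyclohexyl–S(CH₃)₂⁺ > cyclohexyl–OBz

Same R in every case — rank the leaving groups.
Rank by basicity of the departing species: weakest base leaves most easily.
cyclohexyl–N₂⁺ loses N₂: no meaningful conjugate acid; N₂ departs as an exceptionally stable neutral molecule
cyclohexyl–OTf loses OTf⁻: pKₐ(CF₃SO₃H (triflic acid)) ≈ -14
cyclohexyl–I loses I⁻: pKₐ(HI) ≈ -10
cyclohexyl–S(CH₃)₂⁺ loses SR'₂: pKₐ(R'₂SH⁺) ≈ -7
cyclohexyl–OBz loses PhCOO⁻: pKₐ(C₆H₅COOH) ≈ 4.2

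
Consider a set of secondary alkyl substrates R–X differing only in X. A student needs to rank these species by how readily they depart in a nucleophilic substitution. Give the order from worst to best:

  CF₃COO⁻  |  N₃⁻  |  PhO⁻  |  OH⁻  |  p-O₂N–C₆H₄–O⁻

OH⁻ < PhO⁻ < p-O₂N–C₆H₄–O⁻ < N₃⁻ < CF₃COO⁻

CF₃COO⁻: pKₐ(CF₃COOH) ≈ 0.2 — strongly electron-withdrawing CF₃ stabilises the carboxylate
N₃⁻: pKₐ(HN₃) ≈ 4.7
p-O₂N–C₆H₄–O⁻: pKₐ(p-nitrophenol) ≈ 7.2
PhO⁻: pKₐ(C₆H₅OH (phenol)) ≈ 10 — resonance into the ring helps, but still a poor LG
OH⁻: pKₐ(H₂O) ≈ 15.7 — strong base; essentially never leaves without prior activation
The question asks for worst first, so the sequence is read in increasing leaving-group ability.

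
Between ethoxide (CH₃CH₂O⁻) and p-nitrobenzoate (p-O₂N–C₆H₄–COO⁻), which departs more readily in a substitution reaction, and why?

p-nitrobenzoate (p-O₂N–C₆H₄–COO⁻) is the better leaving group.
pKₐ(p-nitrobenzoic acid) ≈ 3.4 versus pKₐ(CH₃CH₂OH) ≈ 16: p-nitrobenzoate (p-O₂N–C₆H₄–COO⁻) is the much weaker base.
Electron-withdrawing nitro group stabilises the carboxylate.

p-nitrobenzoate (p-O₂N–C₆H₄–COO⁻)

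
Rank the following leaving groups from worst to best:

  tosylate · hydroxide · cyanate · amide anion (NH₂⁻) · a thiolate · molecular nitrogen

A good leaving group is a weak base: the lower the pKₐ of its conjugate acid, the more readily it departs.
molecular nitrogen: no meaningful conjugate acid; N₂ departs as an exceptionally stable neutral molecule
tosylate: pKₐ(p-CH₃C₆H₄SO₃H (TsOH)) ≈ -2.8 — resonance-delocalised arenesulfonate
cyanate: pKₐ(HOCN) ≈ 3.5 — resonance between N and O
a thiolate: pKₐ(RSH (a thiol)) ≈ 10.5 — moderately basic; rarely leaves without activation
hydroxide: pKₐ(H₂O) ≈ 15.7 — strong base; essentially never leaves without prior activation
amide anion (NH₂⁻): pKₐ(NH₃) ≈ 38 — extremely strong base; never a leaving group
Listed from poorest to best leaving group as asked.

amide anion (NH₂⁻) < hydroxide < a thiolate < cyanate < tosylate < molecular nitrogen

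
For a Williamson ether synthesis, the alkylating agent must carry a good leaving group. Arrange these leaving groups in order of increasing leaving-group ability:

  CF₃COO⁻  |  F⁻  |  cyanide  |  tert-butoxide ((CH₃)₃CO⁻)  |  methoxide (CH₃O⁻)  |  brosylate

brosylate: pKₐ(p-BrC₆H₄SO₃H) ≈ -2.8
CF₃COO⁻: pKₐ(CF₃COOH) ≈ 0.2
F⁻: pKₐ(HF) ≈ 3.2
cyanide: pKₐ(HCN) ≈ 9.2
methoxide (CH₃O⁻): pKₐ(CH₃OH) ≈ 15.5
tert-butoxide ((CH₃)₃CO⁻): pKₐ(t-BuOH) ≈ 18
Reversing gives the worst-to-best order requested.

tert-butoxide ((CH₃)₃CO⁻) < methoxide (CH₃O⁻) < cyanide < F⁻ < CF₃COO⁻ < brosylate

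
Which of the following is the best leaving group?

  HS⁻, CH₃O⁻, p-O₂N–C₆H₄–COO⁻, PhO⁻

p-O₂N–C₆H₄–COO⁻: pKₐ(p-nitrobenzoic acid) ≈ 3.4
HS⁻: pKₐ(H₂S) ≈ 7
PhO⁻: pKₐ(C₆H₅OH (phenol)) ≈ 10
CH₃O⁻: pKₐ(CH₃OH) ≈ 15.5

p-O₂N–C₆H₄–COO⁻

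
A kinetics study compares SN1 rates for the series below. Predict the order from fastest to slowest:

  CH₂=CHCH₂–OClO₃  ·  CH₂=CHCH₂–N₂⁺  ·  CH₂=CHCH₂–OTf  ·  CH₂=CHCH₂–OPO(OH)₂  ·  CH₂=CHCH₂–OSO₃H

CH₂=CHCH₂–N₂⁺ > CH₂=CHCH₂–OTf > CH₂=CHCH₂–OClO₃ > CH₂=CHCH₂–OSO₃H > CH₂=CHCH₂–OPO(OH)₂

Same R in every case — rank the leaving groups.
The more stable X⁻ (or X) is on its own — i.e. the weaker a base it is — the better a leaving group it makes.
CH₂=CHCH₂–N₂⁺ loses N₂: no meaningful conjugate acid; N₂ departs as an exceptionally stable neutral molecule
CH₂=CHCH₂–OTf loses OTf⁻: pKₐ(CF₃SO₃H (triflic acid)) ≈ -14
CH₂=CHCH₂–OClO₃ loses ClO₄⁻: pKₐ(HClO₄) ≈ -10
CH₂=CHCH₂–OSO₃H loses HSO₄⁻: pKₐ(H₂SO₄) ≈ -3
CH₂=CHCH₂–OPO(OH)₂ loses H₂PO₄⁻: pKₐ(H₃PO₄) ≈ 2.1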